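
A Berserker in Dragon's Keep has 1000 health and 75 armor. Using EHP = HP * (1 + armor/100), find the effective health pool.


EHP = 1000 * (1 + 75/100)
= 1000 * (1 + 0.75)
= 1000 * 1.75
= 1750.0

1750.0 EHP


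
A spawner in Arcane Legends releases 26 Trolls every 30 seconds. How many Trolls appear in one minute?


Spawns per minute = count * (60 / interval)
= 26 * (60 / 30)
= 26 * 2.0
= 52.0

52.0 per minute


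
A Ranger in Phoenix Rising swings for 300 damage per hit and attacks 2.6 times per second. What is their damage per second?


DPS = damage * attack_speed
= 300 * 2.6
= 780.0

780.0 DPS


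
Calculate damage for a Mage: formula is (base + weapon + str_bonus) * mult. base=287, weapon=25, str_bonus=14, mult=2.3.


Sum base + weapon + str = 287 + 25 + 14 = 326
Multiply by 2.3:
326 * 2.3 = 749.8

749.8 damage


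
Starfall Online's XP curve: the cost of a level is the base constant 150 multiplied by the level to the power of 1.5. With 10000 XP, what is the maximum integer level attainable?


XP = 150 * level^1.5, so level = (XP / 150)^(1/1.5)
= (10000 / 150)^(1/1.5)
= 66.6667^0.6667
= 16.4414
Floor: level = 16

level 16


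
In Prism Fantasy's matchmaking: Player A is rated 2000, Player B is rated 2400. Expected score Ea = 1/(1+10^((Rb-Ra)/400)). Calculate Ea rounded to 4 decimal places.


Elo expected score: Ea = 1/(1 + 10^((Rb-Ra)/400))
Rb - Ra = 2400 - 2000 = 400
(Rb-Ra)/400 = 400/400 = 1.0
10^1.0 = 10.0
Ea = 1/(1 + 10.0) = 1/11.0 = 0.0909

0.0909


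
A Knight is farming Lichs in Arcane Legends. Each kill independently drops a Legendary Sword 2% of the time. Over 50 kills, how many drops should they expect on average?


Expected drops = kills * (drop_rate / 100)
= 50 * (2 / 100)
= 50 * 0.02
= 1.0

1.0 drops


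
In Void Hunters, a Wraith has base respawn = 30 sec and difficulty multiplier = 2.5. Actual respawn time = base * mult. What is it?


Respawn time = base * multiplier
= 30 * 2.5
= 75.0 seconds

75.0 seconds


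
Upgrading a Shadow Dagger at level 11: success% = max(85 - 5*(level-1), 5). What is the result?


raw_rate = 85 - 5 * (11 - 1)
= 85 - 5 * 10
= 85 - 50
= 35
Apply floor: max(35, 5) = 35%

35%


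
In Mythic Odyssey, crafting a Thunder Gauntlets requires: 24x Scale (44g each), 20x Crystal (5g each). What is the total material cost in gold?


Cost breakdown:
  Scale: 24 * 44 = 1056
  Crystal: 20 * 5 = 100
Total = 1056 + 100 = 1156

1156 gold


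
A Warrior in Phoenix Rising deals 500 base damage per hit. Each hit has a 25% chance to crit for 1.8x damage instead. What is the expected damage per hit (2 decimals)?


E[dmg] = base * (1 + crit_chance * (crit_mult - 1))
cc as decimal = 25/100 = 0.25
cm - 1 = 1.8 - 1 = 0.8
Bonus factor = 0.25 * 0.8 = 0.2
Total multiplier = 1 + 0.2 = 1.2
Expected damage = 500 * 1.2 = 600.00

600.00 damage


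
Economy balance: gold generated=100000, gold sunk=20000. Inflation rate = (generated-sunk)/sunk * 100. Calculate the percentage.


Net gold = 100000 - 20000 = 80000
Inflation rate = net / sunk * 100 = 80000 / 20000 * 100
= 4.0 * 100
= 400.00%

400.00%


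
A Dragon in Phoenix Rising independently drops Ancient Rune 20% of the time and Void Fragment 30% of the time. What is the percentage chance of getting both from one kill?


For independent events, P(both) = P(A) * P(B)
= 20% * 30%
= 600 / 100 %
= 6.0%

6.0%


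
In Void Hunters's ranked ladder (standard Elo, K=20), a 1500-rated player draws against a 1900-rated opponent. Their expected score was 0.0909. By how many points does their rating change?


Elo update: delta = K * (S - Ea), where S = 0.5 (draws)
S - Ea = 0.5 - 0.0909 = 0.4091
Rating change = 20 * 0.4091
= 8.18

8.18 rating points


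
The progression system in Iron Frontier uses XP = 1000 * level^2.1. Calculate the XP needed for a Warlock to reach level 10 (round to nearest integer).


XP = 1000 * level^2.1
Substitute level = 10:
XP = 1000 * 10^2.1
= 1000 * 125.8925
= 125893

125893 XP


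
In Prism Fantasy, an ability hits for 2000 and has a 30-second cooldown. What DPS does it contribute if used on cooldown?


DPS = damage / cooldown
= 2000 / 30
= 66.67

66.67 DPS


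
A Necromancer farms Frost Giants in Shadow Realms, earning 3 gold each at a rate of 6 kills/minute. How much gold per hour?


Gold per minute = 3 * 6 = 18
Gold per hour = 18 * 60 = 1080

1080 gold/hour


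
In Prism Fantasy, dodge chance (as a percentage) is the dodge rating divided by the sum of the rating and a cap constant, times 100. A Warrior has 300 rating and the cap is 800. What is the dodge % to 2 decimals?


dodge% = 300 / (300 + 800) * 100
= 300 / 1100 * 100
= 0.272727 * 100
= 27.27%

27.27%


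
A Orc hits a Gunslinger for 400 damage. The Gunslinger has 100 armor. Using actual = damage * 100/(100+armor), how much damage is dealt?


actual = 400 * 100 / (100 + 100)
= 400 * 100 / 200
= 40000 / 200
= 200.00

200.00 damage


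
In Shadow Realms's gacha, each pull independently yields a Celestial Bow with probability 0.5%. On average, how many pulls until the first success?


Expected pulls for a geometric distribution = 1/p = 100 / rate%
= 100 / 0.5
= 200.0

200.0 pulls


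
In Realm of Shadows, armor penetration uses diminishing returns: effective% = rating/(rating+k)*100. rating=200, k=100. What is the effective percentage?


effective% = rating / (rating + k) * 100
= 200 / (200 + 100) * 100
= 200 / 300 * 100
= 0.666667 * 100
= 66.67%

66.67%


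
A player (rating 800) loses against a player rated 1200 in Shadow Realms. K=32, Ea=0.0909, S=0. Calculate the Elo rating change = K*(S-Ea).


Elo update: delta = K * (S - Ea), where S = 0 (loses)
S - Ea = 0 - 0.0909 = -0.0909
Rating change = 32 * -0.0909
= -2.91

-2.91 rating points


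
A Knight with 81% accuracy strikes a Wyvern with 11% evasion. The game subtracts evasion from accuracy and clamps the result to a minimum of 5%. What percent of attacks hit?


accuracy - evasion = 81 - 11 = 70
Apply floor: max(70, 5) = 70
Hit chance = 70%

70%


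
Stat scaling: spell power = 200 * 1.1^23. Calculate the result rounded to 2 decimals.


value = base * growth^level
= 200 * 1.1^23
= 200 * 8.954302
= 1790.86

1790.86 spell power


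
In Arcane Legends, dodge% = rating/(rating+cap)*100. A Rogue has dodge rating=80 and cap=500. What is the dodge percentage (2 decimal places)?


dodge% = 80 / (80 + 500) * 100
= 80 / 580 * 100
= 0.137931 * 100
= 13.79%

13.79%


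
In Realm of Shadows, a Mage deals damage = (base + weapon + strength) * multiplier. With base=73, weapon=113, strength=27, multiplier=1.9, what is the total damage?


Sum base + weapon + str = 73 + 113 + 27 = 213
Multiply by 1.9:
213 * 1.9 = 404.7

404.7 damage


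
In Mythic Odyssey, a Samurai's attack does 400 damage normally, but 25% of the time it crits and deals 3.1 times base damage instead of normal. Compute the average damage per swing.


E[dmg] = base * (1 + crit_chance * (crit_mult - 1))
cc as decimal = 25/100 = 0.25
cm - 1 = 3.1 - 1 = 2.1
Bonus factor = 0.25 * 2.1 = 0.525
Total multiplier = 1 + 0.525 = 1.525
Expected damage = 400 * 1.525 = 610.00

610.00 damage


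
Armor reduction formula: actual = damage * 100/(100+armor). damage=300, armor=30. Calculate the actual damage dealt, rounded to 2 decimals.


actual = 300 * 100 / (100 + 30)
= 300 * 100 / 130
= 30000 / 130
= 230.77

230.77 damage


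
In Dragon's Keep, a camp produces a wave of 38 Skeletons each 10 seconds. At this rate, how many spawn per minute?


Spawns per minute = count * (60 / interval)
= 38 * (60 / 10)
= 38 * 6.0
= 228.0

228.0 per minute


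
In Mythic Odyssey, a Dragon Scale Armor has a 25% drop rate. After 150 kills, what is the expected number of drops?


Expected drops = kills * (drop_rate / 100)
= 150 * (25 / 100)
= 150 * 0.25
= 37.5

37.5 drops


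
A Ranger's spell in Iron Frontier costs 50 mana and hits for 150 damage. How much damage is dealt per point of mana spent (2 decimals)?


Efficiency = damage / mana
= 150 / 50
= 3.00

3.00 dmg/mana


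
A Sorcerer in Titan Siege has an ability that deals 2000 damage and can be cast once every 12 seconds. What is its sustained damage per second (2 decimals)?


DPS = damage / cooldown
= 2000 / 12
= 166.67

166.67 DPS


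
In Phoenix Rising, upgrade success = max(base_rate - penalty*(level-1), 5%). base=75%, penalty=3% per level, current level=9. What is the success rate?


raw_rate = 75 - 3 * (9 - 1)
= 75 - 3 * 8
= 75 - 24
= 51
Apply floor: max(51, 5) = 51%

51%


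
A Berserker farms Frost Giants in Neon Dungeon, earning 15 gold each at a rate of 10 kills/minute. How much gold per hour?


Gold per minute = 15 * 10 = 150
Gold per hour = 150 * 60 = 9000

9000 gold/hour


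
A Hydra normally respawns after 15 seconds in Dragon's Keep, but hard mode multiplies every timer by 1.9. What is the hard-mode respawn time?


Respawn time = base * multiplier
= 15 * 1.9
= 28.5 seconds

28.5 seconds


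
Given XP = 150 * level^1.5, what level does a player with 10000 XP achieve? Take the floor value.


XP = 150 * level^1.5, so level = (XP / 150)^(1/1.5)
= (10000 / 150)^(1/1.5)
= 66.6667^0.6667
= 16.4414
Floor: level = 16

level 16


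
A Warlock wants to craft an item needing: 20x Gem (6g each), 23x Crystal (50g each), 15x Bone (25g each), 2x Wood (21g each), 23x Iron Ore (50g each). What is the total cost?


Cost breakdown:
  Gem: 20 * 6 = 120
  Crystal: 23 * 50 = 1150
  Bone: 15 * 25 = 375
  Wood: 2 * 21 = 42
  Iron Ore: 23 * 50 = 1150
Total = 120 + 1150 + 375 + 42 + 1150 = 2837

2837 gold


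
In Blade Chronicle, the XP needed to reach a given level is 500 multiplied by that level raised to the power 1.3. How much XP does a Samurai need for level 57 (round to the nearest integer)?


XP = 500 * level^1.3
Substitute level = 57:
XP = 500 * 57^1.3
= 500 * 191.7067
= 95853

95853 XP


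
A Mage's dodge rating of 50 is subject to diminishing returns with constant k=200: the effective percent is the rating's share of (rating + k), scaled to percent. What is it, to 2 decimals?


effective% = rating / (rating + k) * 100
= 50 / (50 + 200) * 100
= 50 / 250 * 100
= 0.2 * 100
= 20.00%

20.00%


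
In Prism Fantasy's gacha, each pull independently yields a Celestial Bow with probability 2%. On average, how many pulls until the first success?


Expected pulls for a geometric distribution = 1/p = 100 / rate%
= 100 / 2
= 50.0

50.0 pulls


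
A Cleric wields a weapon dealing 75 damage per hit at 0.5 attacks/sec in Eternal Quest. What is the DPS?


DPS = damage * attack_speed
= 75 * 0.5
= 37.5

37.5 DPS


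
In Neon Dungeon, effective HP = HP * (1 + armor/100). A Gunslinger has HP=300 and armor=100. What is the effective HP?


EHP = 300 * (1 + 100/100)
= 300 * (1 + 1.0)
= 300 * 2.0
= 600.0

600.0 EHP


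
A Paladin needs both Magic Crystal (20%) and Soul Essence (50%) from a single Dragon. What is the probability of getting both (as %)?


For independent events, P(both) = P(A) * P(B)
= 20% * 50%
= 1000 / 100 %
= 10.0%

10.0%


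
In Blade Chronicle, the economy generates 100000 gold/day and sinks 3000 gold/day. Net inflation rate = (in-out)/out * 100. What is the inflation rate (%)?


Net gold = 100000 - 3000 = 97000
Inflation rate = net / sunk * 100 = 97000 / 3000 * 100
= 32.333333 * 100
= 3233.33%

3233.33%


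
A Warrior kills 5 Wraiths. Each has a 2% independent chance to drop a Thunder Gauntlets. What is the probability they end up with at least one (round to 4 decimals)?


P(at least one) = 1 - P(none) = 1 - (1-p)^n
p = 2/100 = 0.02
1 - p = 0.98
(1 - p)^5 = 0.98^5 = 0.903921
P(at least one) = 1 - 0.903921 = 0.0961

0.0961


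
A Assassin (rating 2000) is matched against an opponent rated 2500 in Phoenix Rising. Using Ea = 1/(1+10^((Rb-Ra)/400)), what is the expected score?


Elo expected score: Ea = 1/(1 + 10^((Rb-Ra)/400))
Rb - Ra = 2500 - 2000 = 500
(Rb-Ra)/400 = 500/400 = 1.25
10^1.25 = 17.782794
Ea = 1/(1 + 17.782794) = 1/18.782794 = 0.0532

0.0532


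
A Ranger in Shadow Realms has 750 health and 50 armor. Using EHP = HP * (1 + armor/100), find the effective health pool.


EHP = 750 * (1 + 50/100)
= 750 * (1 + 0.5)
= 750 * 1.5
= 1125.0

1125.0 EHP


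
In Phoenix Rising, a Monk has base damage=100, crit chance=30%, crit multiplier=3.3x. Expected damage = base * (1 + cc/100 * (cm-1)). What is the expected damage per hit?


E[dmg] = base * (1 + crit_chance * (crit_mult - 1))
cc as decimal = 30/100 = 0.3
cm - 1 = 3.3 - 1 = 2.3
Bonus factor = 0.3 * 2.3 = 0.69
Total multiplier = 1 + 0.69 = 1.69
Expected damage = 100 * 1.69 = 169.00

169.00 damage


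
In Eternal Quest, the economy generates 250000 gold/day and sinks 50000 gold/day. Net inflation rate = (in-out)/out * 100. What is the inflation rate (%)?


Net gold = 250000 - 50000 = 200000
Inflation rate = net / sunk * 100 = 200000 / 50000 * 100
= 4.0 * 100
= 400.00%

400.00%


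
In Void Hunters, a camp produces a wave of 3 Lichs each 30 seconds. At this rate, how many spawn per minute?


Spawns per minute = count * (60 / interval)
= 3 * (60 / 30)
= 3 * 2.0
= 6.0

6.0 per minute


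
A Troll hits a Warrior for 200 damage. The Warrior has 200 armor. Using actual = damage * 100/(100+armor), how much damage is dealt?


actual = 200 * 100 / (100 + 200)
= 200 * 100 / 300
= 20000 / 300
= 66.67

66.67 damage


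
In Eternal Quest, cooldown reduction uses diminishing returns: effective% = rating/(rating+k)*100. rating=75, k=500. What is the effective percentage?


effective% = rating / (rating + k) * 100
= 75 / (75 + 500) * 100
= 75 / 575 * 100
= 0.130435 * 100
= 13.04%

13.04%


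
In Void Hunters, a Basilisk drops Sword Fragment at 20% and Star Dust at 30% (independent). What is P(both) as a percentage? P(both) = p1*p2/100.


For independent events, P(both) = P(A) * P(B)
= 20% * 30%
= 600 / 100 %
= 6.0%

6.0%


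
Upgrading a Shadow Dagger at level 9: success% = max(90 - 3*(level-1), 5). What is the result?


raw_rate = 90 - 3 * (9 - 1)
= 90 - 3 * 8
= 90 - 24
= 66
Apply floor: max(66, 5) = 66%

66%


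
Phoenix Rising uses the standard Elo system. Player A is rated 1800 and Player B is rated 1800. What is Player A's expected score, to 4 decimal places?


Elo expected score: Ea = 1/(1 + 10^((Rb-Ra)/400))
Rb - Ra = 1800 - 1800 = 0
(Rb-Ra)/400 = 0/400 = 0.0
10^0.0 = 1.0
Ea = 1/(1 + 1.0) = 1/2.0 = 0.5000

0.5000


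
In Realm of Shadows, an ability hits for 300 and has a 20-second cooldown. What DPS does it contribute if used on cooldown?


DPS = damage / cooldown
= 300 / 20
= 15.00

15.00 DPS


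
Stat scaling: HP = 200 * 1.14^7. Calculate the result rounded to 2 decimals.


value = base * growth^level
= 200 * 1.14^7
= 200 * 2.502269
= 500.45

500.45 HP


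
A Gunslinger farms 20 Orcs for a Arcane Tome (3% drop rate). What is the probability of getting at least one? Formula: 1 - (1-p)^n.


P(at least one) = 1 - P(none) = 1 - (1-p)^n
p = 3/100 = 0.03
1 - p = 0.97
(1 - p)^20 = 0.97^20 = 0.543794
P(at least one) = 1 - 0.543794 = 0.4562

0.4562


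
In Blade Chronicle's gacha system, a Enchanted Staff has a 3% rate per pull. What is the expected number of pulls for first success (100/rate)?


Expected pulls for a geometric distribution = 1/p = 100 / rate%
= 100 / 3
= 33.33

33.33 pulls


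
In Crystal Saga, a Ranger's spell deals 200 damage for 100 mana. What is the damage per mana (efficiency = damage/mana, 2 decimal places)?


Efficiency = damage / mana
= 200 / 100
= 2.00

2.00 dmg/mana


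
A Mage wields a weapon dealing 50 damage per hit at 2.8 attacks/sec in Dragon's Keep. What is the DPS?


DPS = damage * attack_speed
= 50 * 2.8
= 140.0

140.0 DPS


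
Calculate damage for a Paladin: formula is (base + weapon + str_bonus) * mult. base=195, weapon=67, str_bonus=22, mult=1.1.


Sum base + weapon + str = 195 + 67 + 22 = 284
Multiply by 1.1:
284 * 1.1 = 312.4

312.4 damage


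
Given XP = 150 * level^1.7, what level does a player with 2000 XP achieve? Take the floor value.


XP = 150 * level^1.7, so level = (XP / 150)^(1/1.7)
= (2000 / 150)^(1/1.7)
= 13.3333^0.5882
= 4.5891
Floor: level = 4

level 4


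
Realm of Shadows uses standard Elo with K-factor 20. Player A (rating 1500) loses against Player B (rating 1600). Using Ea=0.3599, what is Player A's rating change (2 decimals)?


Elo update: delta = K * (S - Ea), where S = 0 (loses)
S - Ea = 0 - 0.3599 = -0.3599
Rating change = 20 * -0.3599
= -7.20

-7.20 rating points


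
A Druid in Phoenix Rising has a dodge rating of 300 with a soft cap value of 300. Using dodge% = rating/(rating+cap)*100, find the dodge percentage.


dodge% = 300 / (300 + 300) * 100
= 300 / 600 * 100
= 0.5 * 100
= 50.00%

50.00%


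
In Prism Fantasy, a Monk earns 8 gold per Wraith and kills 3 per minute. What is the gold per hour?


Gold per minute = 8 * 3 = 24
Gold per hour = 24 * 60 = 1440

1440 gold/hour


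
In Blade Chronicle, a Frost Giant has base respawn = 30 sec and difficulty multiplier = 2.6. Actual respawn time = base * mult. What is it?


Respawn time = base * multiplier
= 30 * 2.6
= 78.0 seconds

78.0 seconds


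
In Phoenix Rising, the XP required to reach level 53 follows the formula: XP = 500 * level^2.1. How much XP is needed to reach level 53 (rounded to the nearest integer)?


XP = 500 * level^2.1
Substitute level = 53:
XP = 500 * 53^2.1
= 500 * 4178.1048
= 2089052

2089052 XP


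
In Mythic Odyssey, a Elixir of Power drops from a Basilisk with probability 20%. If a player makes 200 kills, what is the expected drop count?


Expected drops = kills * (drop_rate / 100)
= 200 * (20 / 100)
= 200 * 0.2
= 40.0

40.0 drops


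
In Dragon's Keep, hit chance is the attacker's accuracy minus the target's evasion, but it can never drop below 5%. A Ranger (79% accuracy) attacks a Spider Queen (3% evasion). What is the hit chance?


accuracy - evasion = 79 - 3 = 76
Apply floor: max(76, 5) = 76
Hit chance = 76%

76%


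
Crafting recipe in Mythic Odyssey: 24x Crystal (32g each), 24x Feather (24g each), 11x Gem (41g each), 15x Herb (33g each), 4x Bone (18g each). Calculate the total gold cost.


Cost breakdown:
  Crystal: 24 * 32 = 768
  Feather: 24 * 24 = 576
  Gem: 11 * 41 = 451
  Herb: 15 * 33 = 495
  Bone: 4 * 18 = 72
Total = 768 + 576 + 451 + 495 + 72 = 2362

2362 gold


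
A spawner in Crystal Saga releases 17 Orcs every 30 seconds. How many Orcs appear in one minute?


Spawns per minute = count * (60 / interval)
= 17 * (60 / 30)
= 17 * 2.0
= 34.0

34.0 per minute


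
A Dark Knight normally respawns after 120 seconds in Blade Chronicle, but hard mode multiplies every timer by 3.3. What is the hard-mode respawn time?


Respawn time = base * multiplier
= 120 * 3.3
= 396.0 seconds

396.0 seconds


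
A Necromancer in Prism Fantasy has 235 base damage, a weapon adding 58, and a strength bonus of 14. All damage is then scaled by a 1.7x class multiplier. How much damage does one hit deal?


Sum base + weapon + str = 235 + 58 + 14 = 307
Multiply by 1.7:
307 * 1.7 = 521.9

521.9 damage


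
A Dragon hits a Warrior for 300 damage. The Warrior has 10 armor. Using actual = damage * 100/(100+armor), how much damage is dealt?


actual = 300 * 100 / (100 + 10)
= 300 * 100 / 110
= 30000 / 110
= 272.73

272.73 damage


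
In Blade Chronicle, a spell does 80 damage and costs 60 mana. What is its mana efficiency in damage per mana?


Efficiency = damage / mana
= 80 / 60
= 1.33

1.33 dmg/mana


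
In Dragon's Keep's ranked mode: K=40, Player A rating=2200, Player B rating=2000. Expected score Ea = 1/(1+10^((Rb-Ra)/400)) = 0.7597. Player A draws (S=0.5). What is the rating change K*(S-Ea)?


Elo update: delta = K * (S - Ea), where S = 0.5 (draws)
S - Ea = 0.5 - 0.7597 = -0.2597
Rating change = 40 * -0.2597
= -10.39

-10.39 rating points


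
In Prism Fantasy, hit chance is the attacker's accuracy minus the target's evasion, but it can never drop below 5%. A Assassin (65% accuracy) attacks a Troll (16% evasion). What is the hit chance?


accuracy - evasion = 65 - 16 = 49
Apply floor: max(49, 5) = 49
Hit chance = 49%

49%


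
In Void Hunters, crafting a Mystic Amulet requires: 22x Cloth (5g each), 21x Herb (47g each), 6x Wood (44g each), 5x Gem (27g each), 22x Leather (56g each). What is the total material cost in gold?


Cost breakdown:
  Cloth: 22 * 5 = 110
  Herb: 21 * 47 = 987
  Wood: 6 * 44 = 264
  Gem: 5 * 27 = 135
  Leather: 22 * 56 = 1232
Total = 110 + 987 + 264 + 135 + 1232 = 2728

2728 gold


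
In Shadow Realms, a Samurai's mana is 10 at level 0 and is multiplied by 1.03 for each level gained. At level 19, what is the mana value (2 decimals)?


value = base * growth^level
= 10 * 1.03^19
= 10 * 1.753506
= 17.54

17.54 mana


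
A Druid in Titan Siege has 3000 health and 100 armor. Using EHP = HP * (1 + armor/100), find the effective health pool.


EHP = 3000 * (1 + 100/100)
= 3000 * (1 + 1.0)
= 3000 * 2.0
= 6000.0

6000.0 EHP


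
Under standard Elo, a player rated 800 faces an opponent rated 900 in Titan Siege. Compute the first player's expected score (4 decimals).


Elo expected score: Ea = 1/(1 + 10^((Rb-Ra)/400))
Rb - Ra = 900 - 800 = 100
(Rb-Ra)/400 = 100/400 = 0.25
10^0.25 = 1.778279
Ea = 1/(1 + 1.778279) = 1/2.778279 = 0.3599

0.3599


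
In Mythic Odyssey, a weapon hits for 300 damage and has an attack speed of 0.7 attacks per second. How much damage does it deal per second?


DPS = damage * attack_speed
= 300 * 0.7
= 210.0

210.0 DPS


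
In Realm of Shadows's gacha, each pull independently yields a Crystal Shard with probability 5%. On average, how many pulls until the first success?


Expected pulls for a geometric distribution = 1/p = 100 / rate%
= 100 / 5
= 20.0

20.0 pulls


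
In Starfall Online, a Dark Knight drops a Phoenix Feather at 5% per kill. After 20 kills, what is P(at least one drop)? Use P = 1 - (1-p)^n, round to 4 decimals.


P(at least one) = 1 - P(none) = 1 - (1-p)^n
p = 5/100 = 0.05
1 - p = 0.95
(1 - p)^20 = 0.95^20 = 0.358486
P(at least one) = 1 - 0.358486 = 0.6415

0.6415


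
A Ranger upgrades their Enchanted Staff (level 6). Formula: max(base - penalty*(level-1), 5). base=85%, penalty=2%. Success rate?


raw_rate = 85 - 2 * (6 - 1)
= 85 - 2 * 5
= 85 - 10
= 75
Apply floor: max(75, 5) = 75%

75%


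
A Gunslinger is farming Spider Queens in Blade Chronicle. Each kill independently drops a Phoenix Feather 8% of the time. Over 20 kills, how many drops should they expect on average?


Expected drops = kills * (drop_rate / 100)
= 20 * (8 / 100)
= 20 * 0.08
= 1.6

1.6 drops


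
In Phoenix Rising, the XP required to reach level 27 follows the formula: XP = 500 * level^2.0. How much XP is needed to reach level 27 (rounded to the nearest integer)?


XP = 500 * level^2.0
Substitute level = 27:
XP = 500 * 27^2.0
= 500 * 729.0
= 364500

364500 XP


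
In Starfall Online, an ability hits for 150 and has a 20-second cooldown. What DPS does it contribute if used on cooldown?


DPS = damage / cooldown
= 150 / 20
= 7.50

7.50 DPS


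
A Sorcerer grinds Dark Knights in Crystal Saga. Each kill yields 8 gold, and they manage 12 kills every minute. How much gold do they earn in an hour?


Gold per minute = 8 * 12 = 96
Gold per hour = 96 * 60 = 5760

5760 gold/hour


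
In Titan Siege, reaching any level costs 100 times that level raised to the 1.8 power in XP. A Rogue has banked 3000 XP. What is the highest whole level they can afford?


XP = 100 * level^1.8, so level = (XP / 100)^(1/1.8)
= (3000 / 100)^(1/1.8)
= 30.0^0.5556
= 6.6164
Floor: level = 6

level 6


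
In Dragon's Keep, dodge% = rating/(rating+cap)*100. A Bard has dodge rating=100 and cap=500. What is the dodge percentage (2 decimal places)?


dodge% = 100 / (100 + 500) * 100
= 100 / 600 * 100
= 0.166667 * 100
= 16.67%

16.67%


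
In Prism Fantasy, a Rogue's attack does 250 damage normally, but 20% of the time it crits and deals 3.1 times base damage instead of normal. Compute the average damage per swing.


E[dmg] = base * (1 + crit_chance * (crit_mult - 1))
cc as decimal = 20/100 = 0.2
cm - 1 = 3.1 - 1 = 2.1
Bonus factor = 0.2 * 2.1 = 0.42
Total multiplier = 1 + 0.42 = 1.42
Expected damage = 250 * 1.42 = 355.00

355.00 damage


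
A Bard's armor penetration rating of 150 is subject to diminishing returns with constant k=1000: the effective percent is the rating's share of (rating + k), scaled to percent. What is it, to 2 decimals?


effective% = rating / (rating + k) * 100
= 150 / (150 + 1000) * 100
= 150 / 1150 * 100
= 0.130435 * 100
= 13.04%

13.04%


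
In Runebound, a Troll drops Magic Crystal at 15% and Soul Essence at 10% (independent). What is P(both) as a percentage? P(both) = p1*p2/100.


For independent events, P(both) = P(A) * P(B)
= 15% * 10%
= 150 / 100 %
= 1.5%

1.5%


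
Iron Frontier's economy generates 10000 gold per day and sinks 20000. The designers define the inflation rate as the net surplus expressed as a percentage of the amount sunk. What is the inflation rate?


Net gold = 10000 - 20000 = -10000
Inflation rate = net / sunk * 100 = -10000 / 20000 * 100
= -0.5 * 100
= -50.00%

-50.00%


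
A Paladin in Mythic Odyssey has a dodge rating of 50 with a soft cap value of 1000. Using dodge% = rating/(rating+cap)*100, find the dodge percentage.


dodge% = 50 / (50 + 1000) * 100
= 50 / 1050 * 100
= 0.047619 * 100
= 4.76%

4.76%


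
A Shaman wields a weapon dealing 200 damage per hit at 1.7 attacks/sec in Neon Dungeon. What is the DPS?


DPS = damage * attack_speed
= 200 * 1.7
= 340.0

340.0 DPS


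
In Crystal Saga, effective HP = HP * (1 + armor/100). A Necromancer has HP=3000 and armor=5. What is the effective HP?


EHP = 3000 * (1 + 5/100)
= 3000 * (1 + 0.05)
= 3000 * 1.05
= 3150.0

3150.0 EHP


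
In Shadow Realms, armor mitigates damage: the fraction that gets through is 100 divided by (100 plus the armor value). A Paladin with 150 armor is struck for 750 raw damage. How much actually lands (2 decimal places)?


actual = 750 * 100 / (100 + 150)
= 750 * 100 / 250
= 75000 / 250
= 300.00

300.00 damage


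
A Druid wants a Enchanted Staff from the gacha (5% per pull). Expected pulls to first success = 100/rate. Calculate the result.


Expected pulls for a geometric distribution = 1/p = 100 / rate%
= 100 / 5
= 20.0

20.0 pulls


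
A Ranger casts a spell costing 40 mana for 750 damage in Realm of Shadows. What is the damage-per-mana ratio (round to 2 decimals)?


Efficiency = damage / mana
= 750 / 40
= 18.75

18.75 dmg/mana


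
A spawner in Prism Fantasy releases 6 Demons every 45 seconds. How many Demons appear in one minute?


Spawns per minute = count * (60 / interval)
= 6 * (60 / 45)
= 6 * 1.3333
= 8.0

8.0 per minute


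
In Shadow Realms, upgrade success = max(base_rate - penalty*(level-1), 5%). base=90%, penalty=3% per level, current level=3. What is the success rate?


raw_rate = 90 - 3 * (3 - 1)
= 90 - 3 * 2
= 90 - 6
= 84
Apply floor: max(84, 5) = 84%

84%


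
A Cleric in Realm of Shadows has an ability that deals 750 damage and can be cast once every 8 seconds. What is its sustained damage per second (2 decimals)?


DPS = damage / cooldown
= 750 / 8
= 93.75

93.75 DPS


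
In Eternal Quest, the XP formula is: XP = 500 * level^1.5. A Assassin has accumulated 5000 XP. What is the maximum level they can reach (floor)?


XP = 500 * level^1.5, so level = (XP / 500)^(1/1.5)
= (5000 / 500)^(1/1.5)
= 10.0^0.6667
= 4.6416
Floor: level = 4

level 4


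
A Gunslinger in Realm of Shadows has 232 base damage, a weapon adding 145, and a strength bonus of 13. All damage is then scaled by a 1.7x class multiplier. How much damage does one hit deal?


Sum base + weapon + str = 232 + 145 + 13 = 390
Multiply by 1.7:
390 * 1.7 = 663.0

663.0 damage


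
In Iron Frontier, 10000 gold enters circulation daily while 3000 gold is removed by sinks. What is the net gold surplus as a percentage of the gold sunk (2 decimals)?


Net gold = 10000 - 3000 = 7000
Inflation rate = net / sunk * 100 = 7000 / 3000 * 100
= 2.333333 * 100
= 233.33%

233.33%


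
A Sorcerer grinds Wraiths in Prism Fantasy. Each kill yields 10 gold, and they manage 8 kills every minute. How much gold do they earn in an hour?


Gold per minute = 10 * 8 = 80
Gold per hour = 80 * 60 = 4800

4800 gold/hour


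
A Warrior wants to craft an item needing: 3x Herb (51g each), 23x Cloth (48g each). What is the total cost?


Cost breakdown:
  Herb: 3 * 51 = 153
  Cloth: 23 * 48 = 1104
Total = 153 + 1104 = 1257

1257 gold


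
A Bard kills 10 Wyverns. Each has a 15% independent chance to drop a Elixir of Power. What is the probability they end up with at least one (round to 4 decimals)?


P(at least one) = 1 - P(none) = 1 - (1-p)^n
p = 15/100 = 0.15
1 - p = 0.85
(1 - p)^10 = 0.85^10 = 0.196874
P(at least one) = 1 - 0.196874 = 0.8031

0.8031


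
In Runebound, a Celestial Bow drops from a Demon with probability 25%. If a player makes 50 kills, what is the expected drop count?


Expected drops = kills * (drop_rate / 100)
= 50 * (25 / 100)
= 50 * 0.25
= 12.5

12.5 drops


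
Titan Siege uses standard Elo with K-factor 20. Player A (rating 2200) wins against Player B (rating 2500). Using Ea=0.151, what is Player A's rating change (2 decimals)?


Elo update: delta = K * (S - Ea), where S = 1 (wins)
S - Ea = 1 - 0.151 = 0.849
Rating change = 20 * 0.849
= 16.98

16.98 rating points


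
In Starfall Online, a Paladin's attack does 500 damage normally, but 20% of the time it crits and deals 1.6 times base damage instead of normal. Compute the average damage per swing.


E[dmg] = base * (1 + crit_chance * (crit_mult - 1))
cc as decimal = 20/100 = 0.2
cm - 1 = 1.6 - 1 = 0.6
Bonus factor = 0.2 * 0.6 = 0.12
Total multiplier = 1 + 0.12 = 1.12
Expected damage = 500 * 1.12 = 560.00

560.00 damage


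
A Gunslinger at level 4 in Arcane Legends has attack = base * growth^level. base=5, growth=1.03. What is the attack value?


value = base * growth^level
= 5 * 1.03^4
= 5 * 1.125509
= 5.63

5.63 attack


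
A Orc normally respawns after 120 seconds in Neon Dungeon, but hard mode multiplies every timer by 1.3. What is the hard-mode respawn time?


Respawn time = base * multiplier
= 120 * 1.3
= 156.0 seconds

156.0 seconds


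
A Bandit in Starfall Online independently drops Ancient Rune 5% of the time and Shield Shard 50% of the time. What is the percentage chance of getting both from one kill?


For independent events, P(both) = P(A) * P(B)
= 5% * 50%
= 250 / 100 %
= 2.5%

2.5%


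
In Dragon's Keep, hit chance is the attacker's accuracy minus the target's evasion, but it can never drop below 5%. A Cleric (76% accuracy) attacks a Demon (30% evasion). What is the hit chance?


accuracy - evasion = 76 - 30 = 46
Apply floor: max(46, 5) = 46
Hit chance = 46%

46%


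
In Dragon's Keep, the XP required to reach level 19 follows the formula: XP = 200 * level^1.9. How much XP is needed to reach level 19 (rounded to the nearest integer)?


XP = 200 * level^1.9
Substitute level = 19:
XP = 200 * 19^1.9
= 200 * 268.9254
= 53785

53785 XP


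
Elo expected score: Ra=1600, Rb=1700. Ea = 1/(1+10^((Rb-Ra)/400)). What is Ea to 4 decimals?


Elo expected score: Ea = 1/(1 + 10^((Rb-Ra)/400))
Rb - Ra = 1700 - 1600 = 100
(Rb-Ra)/400 = 100/400 = 0.25
10^0.25 = 1.778279
Ea = 1/(1 + 1.778279) = 1/2.778279 = 0.3599

0.3599


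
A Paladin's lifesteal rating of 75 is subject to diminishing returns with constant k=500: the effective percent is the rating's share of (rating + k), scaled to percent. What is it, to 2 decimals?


effective% = rating / (rating + k) * 100
= 75 / (75 + 500) * 100
= 75 / 575 * 100
= 0.130435 * 100
= 13.04%

13.04%


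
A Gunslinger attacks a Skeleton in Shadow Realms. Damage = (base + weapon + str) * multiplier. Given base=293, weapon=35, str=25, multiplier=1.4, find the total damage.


Sum base + weapon + str = 293 + 35 + 25 = 353
Multiply by 1.4:
353 * 1.4 = 494.2

494.2 damage


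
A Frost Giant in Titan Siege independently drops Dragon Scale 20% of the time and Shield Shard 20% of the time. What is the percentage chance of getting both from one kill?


For independent events, P(both) = P(A) * P(B)
= 20% * 20%
= 400 / 100 %
= 4.0%

4.0%


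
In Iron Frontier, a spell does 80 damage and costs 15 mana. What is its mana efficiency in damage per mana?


Efficiency = damage / mana
= 80 / 15
= 5.33

5.33 dmg/mana


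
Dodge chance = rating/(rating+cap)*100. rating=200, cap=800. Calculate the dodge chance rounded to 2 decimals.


dodge% = 200 / (200 + 800) * 100
= 200 / 1000 * 100
= 0.2 * 100
= 20.00%

20.00%


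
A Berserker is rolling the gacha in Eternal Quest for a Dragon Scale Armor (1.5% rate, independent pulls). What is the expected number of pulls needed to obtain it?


Expected pulls for a geometric distribution = 1/p = 100 / rate%
= 100 / 1.5
= 66.67

66.67 pulls


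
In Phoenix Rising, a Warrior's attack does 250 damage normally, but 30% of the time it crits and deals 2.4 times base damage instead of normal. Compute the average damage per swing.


E[dmg] = base * (1 + crit_chance * (crit_mult - 1))
cc as decimal = 30/100 = 0.3
cm - 1 = 2.4 - 1 = 1.4
Bonus factor = 0.3 * 1.4 = 0.42
Total multiplier = 1 + 0.42 = 1.42
Expected damage = 250 * 1.42 = 355.00

355.00 damage


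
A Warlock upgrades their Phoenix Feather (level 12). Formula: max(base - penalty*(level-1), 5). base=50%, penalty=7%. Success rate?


raw_rate = 50 - 7 * (12 - 1)
= 50 - 7 * 11
= 50 - 77
= -27
Apply floor: max(-27, 5) = 5%

5%


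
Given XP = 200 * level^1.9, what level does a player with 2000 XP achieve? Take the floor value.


XP = 200 * level^1.9, so level = (XP / 200)^(1/1.9)
= (2000 / 200)^(1/1.9)
= 10.0^0.5263
= 3.3598
Floor: level = 3

level 3


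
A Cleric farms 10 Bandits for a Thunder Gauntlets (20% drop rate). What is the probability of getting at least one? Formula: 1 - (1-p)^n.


P(at least one) = 1 - P(none) = 1 - (1-p)^n
p = 20/100 = 0.2
1 - p = 0.8
(1 - p)^10 = 0.8^10 = 0.107374
P(at least one) = 1 - 0.107374 = 0.8926

0.8926


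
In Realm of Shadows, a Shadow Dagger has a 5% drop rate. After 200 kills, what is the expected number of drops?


Expected drops = kills * (drop_rate / 100)
= 200 * (5 / 100)
= 200 * 0.05
= 10.0

10.0 drops


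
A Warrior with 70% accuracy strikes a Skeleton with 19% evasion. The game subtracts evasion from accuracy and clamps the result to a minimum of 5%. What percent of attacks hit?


accuracy - evasion = 70 - 19 = 51
Apply floor: max(51, 5) = 51
Hit chance = 51%

51%


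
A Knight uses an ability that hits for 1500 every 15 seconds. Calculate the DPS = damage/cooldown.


DPS = damage / cooldown
= 1500 / 15
= 100.00

100.00 DPS


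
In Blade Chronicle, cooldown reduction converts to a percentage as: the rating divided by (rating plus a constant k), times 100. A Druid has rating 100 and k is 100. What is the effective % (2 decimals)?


effective% = rating / (rating + k) * 100
= 100 / (100 + 100) * 100
= 100 / 200 * 100
= 0.5 * 100
= 50.00%

50.00%


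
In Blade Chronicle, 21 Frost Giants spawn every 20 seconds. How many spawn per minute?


Spawns per minute = count * (60 / interval)
= 21 * (60 / 20)
= 21 * 3.0
= 63.0

63.0 per minute


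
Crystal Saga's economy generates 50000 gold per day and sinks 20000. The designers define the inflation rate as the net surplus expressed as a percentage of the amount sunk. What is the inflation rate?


Net gold = 50000 - 20000 = 30000
Inflation rate = net / sunk * 100 = 30000 / 20000 * 100
= 1.5 * 100
= 150.00%

150.00%


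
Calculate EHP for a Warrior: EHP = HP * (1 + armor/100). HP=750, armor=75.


EHP = 750 * (1 + 75/100)
= 750 * (1 + 0.75)
= 750 * 1.75
= 1312.5

1312.5 EHP


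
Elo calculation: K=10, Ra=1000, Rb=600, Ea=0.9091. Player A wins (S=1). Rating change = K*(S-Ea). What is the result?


Elo update: delta = K * (S - Ea), where S = 1 (wins)
S - Ea = 1 - 0.9091 = 0.0909
Rating change = 10 * 0.0909
= 0.91

0.91 rating points


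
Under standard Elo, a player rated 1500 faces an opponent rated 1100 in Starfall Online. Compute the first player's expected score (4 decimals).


Elo expected score: Ea = 1/(1 + 10^((Rb-Ra)/400))
Rb - Ra = 1100 - 1500 = -400
(Rb-Ra)/400 = -400/400 = -1.0
10^-1.0 = 0.1
Ea = 1/(1 + 0.1) = 1/1.1 = 0.9091

0.9091


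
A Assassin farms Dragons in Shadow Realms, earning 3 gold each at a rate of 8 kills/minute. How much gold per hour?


Gold per minute = 3 * 8 = 24
Gold per hour = 24 * 60 = 1440

1440 gold/hour


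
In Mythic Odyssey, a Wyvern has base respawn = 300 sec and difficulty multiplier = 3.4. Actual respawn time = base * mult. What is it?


Respawn time = base * multiplier
= 300 * 3.4
= 1020.0 seconds

1020.0 seconds


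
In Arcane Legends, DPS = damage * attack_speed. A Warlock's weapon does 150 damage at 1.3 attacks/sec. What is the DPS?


DPS = damage * attack_speed
= 150 * 1.3
= 195.0

195.0 DPS


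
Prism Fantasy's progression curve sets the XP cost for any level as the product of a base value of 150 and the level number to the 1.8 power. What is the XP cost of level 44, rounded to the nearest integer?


XP = 150 * level^1.8
Substitute level = 44:
XP = 150 * 44^1.8
= 150 * 908.2697
= 136240

136240 XP


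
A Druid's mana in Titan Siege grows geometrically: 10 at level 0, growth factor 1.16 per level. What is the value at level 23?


value = base * growth^level
= 10 * 1.16^23
= 10 * 30.376222
= 303.76

303.76 mana


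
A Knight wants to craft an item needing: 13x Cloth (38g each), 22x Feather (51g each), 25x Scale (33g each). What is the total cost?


Cost breakdown:
  Cloth: 13 * 38 = 494
  Feather: 22 * 51 = 1122
  Scale: 25 * 33 = 825
Total = 494 + 1122 + 825 = 2441

2441 gold


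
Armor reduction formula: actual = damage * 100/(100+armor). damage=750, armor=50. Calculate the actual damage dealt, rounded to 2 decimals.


actual = 750 * 100 / (100 + 50)
= 750 * 100 / 150
= 75000 / 150
= 500.00

500.00 damage


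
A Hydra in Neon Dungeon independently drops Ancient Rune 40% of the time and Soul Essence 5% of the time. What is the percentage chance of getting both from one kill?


For independent events, P(both) = P(A) * P(B)
= 40% * 5%
= 200 / 100 %
= 2.0%

2.0%


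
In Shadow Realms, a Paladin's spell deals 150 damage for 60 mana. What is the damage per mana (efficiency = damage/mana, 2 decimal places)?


Efficiency = damage / mana
= 150 / 60
= 2.50

2.50 dmg/mana


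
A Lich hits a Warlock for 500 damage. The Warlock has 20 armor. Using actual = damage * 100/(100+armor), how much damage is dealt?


actual = 500 * 100 / (100 + 20)
= 500 * 100 / 120
= 50000 / 120
= 416.67

416.67 damage


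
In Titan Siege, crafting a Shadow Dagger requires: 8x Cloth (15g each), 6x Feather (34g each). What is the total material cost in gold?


Cost breakdown:
  Cloth: 8 * 15 = 120
  Feather: 6 * 34 = 204
Total = 120 + 204 = 324

324 gold


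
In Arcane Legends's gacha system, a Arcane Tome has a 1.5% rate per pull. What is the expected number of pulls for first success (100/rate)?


Expected pulls for a geometric distribution = 1/p = 100 / rate%
= 100 / 1.5
= 66.67

66.67 pulls


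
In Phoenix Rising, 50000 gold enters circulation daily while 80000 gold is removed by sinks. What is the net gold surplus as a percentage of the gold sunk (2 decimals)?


Net gold = 50000 - 80000 = -30000
Inflation rate = net / sunk * 100 = -30000 / 80000 * 100
= -0.375 * 100
= -37.50%

-37.50%


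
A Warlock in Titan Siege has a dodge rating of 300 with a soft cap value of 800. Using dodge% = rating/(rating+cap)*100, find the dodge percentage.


dodge% = 300 / (300 + 800) * 100
= 300 / 1100 * 100
= 0.272727 * 100
= 27.27%

27.27%
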